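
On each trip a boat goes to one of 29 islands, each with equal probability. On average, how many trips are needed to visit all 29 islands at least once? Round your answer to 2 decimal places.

The wait to go from k to k+1 distinct islands is geometric with mean 29/(29-k).
E[T] = 29/29 + 29/28 + 29/27 + ... + 29/2 + 29/1 = 29·H_{29}.
H_{29} = 3.962, so E[T] = 114.888.

114.89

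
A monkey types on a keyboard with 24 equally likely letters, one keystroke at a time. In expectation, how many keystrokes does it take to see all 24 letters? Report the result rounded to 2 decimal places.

90.62

Split into phases: going from k distinct to k+1 distinct takes on average 24/(24-k) keystrokes.
E[T] = 24/24 + 24/23 + 24/22 + ... + 24/2 + 24/1 = 24·H_{24}.
H_{24} = 3.776, so E[T] = 90.623.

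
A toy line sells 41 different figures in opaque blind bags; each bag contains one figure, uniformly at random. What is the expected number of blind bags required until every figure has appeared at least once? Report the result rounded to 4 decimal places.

176.4203

Split into phases: going from k distinct to k+1 distinct takes on average 41/(41-k) blind bags.
E[T] = 41/41 + 41/40 + 41/39 + ... + 41/2 + 41/1 = 41·H_{41}.
H_{41} = 4.30293, so E[T] = 176.42026.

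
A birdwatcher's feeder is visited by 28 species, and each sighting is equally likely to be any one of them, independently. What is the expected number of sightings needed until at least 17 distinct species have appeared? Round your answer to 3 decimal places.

With k distinct species already seen, the next new one arrives after an expected 28/(28-k) sightings.
Sum over k = 0,...,16: E = 28/28 + 28/27 + 28/26 + ... + 28/13 + 28/12 = 25.4042.

25.404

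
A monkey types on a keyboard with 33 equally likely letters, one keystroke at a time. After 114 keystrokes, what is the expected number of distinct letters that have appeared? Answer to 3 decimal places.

For each letter, P(seen in 114 keystrokes) = 1 - (32/33)^114 = 0.9700.
By linearity of expectation, E[distinct seen] = 33·(1 - (32/33)^114) = 32.0114.

32.011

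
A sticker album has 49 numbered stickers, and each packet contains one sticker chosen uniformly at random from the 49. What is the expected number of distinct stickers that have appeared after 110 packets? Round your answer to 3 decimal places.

43.928

For each sticker, P(seen in 110 packets) = 1 - (48/49)^110 = 0.8965.
By linearity of expectation, E[distinct seen] = 49·(1 - (48/49)^110) = 43.9282.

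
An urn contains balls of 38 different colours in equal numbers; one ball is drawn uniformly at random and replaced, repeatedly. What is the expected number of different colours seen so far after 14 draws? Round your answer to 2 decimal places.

11.84

For each colour, P(seen in 14 draws) = 1 - (37/38)^14 = 0.312.
By linearity of expectation, E[distinct seen] = 38·(1 - (37/38)^14) = 11.840.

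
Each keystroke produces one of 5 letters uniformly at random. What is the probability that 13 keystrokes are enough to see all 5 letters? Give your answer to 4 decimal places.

0.7381

Let A_i be the event that letter i is missing after 13 keystrokes. By inclusion–exclusion on the A_i,
P(all seen) = Σ_{j=0}^{5} (-1)^j C(5,j)((5-j)/5)^13
= 1.00000 - 0.27488 + 0.01306 - 0.00007 + 0.00000 - 0.00000
= 0.73812.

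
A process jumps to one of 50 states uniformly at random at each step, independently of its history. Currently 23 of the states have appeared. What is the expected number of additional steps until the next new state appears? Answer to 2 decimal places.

1.85

Each step yields a new state with probability (50-23)/50 = 27/50, so the wait is geometric with mean 50/27.
E = 50/27 = 1.852.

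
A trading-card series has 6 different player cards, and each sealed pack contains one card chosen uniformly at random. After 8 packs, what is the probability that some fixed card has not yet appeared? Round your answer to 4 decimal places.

0.2326

Each pack misses the fixed card with probability (6-1)/6 = 5/6, independently.
P(still missing after 8) = (5/6)^8 = 0.23257.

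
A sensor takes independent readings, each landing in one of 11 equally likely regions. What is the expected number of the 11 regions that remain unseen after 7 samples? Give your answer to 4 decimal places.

For each region, P(unseen after 7) = (10/11)^7 = 0.51316.
By linearity of expectation, E[unseen] = 11·(10/11)^7 = 5.64474.

5.6447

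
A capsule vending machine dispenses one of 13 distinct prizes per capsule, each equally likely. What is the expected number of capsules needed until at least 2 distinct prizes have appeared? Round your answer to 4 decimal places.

With k distinct prizes already seen, the next new one arrives after an expected 13/(13-k) capsules.
Sum over k = 0,...,1: E = 13/13 + 13/12 = 2.08333.

2.0833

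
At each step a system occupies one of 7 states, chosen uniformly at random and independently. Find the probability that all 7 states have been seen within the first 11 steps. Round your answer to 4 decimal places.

0.1631

By inclusion–exclusion over which states are missing,
P(all seen) = Σ_{j=0}^{7} (-1)^j C(7,j)((7-j)/7)^11
= 1.00000 - 1.28435 + 0.51857 - 0.07424 + 0.00314 - 0.00002 + 0.00000 - 0.00000
= 0.16310.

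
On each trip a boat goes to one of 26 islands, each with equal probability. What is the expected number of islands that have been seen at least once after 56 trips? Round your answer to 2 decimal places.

23.11

For each island, P(seen in 56 trips) = 1 - (25/26)^56 = 0.889.
By linearity of expectation, E[distinct seen] = 26·(1 - (25/26)^56) = 23.109.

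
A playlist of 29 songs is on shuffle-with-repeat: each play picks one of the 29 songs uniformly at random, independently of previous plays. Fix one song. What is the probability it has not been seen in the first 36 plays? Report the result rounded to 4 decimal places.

Each play misses the fixed song with probability (29-1)/29 = 28/29, independently.
P(still missing after 36) = (28/29)^36 = 0.28272.

0.2827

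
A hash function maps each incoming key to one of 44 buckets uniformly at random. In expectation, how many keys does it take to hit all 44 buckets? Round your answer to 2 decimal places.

192.40

After k distinct buckets have appeared, the next key gives a new one with probability (44-k)/44, so the expected wait for the (k+1)-th is 44/(44-k).
E[T] = 44/44 + 44/43 + 44/42 + ... + 44/2 + 44/1 = 44·H_{44}.
H_{44} = 4.373, so E[T] = 192.400.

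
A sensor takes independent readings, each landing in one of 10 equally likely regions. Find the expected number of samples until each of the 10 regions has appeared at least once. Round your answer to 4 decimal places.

29.2897

After k distinct regions have appeared, the next sample gives a new one with probability (10-k)/10, so the expected wait for the (k+1)-th is 10/(10-k).
E[T] = 10/10 + 10/9 + 10/8 + ... + 10/2 + 10/1 = 10·H_{10}.
H_{10} = 2.92897, so E[T] = 29.28968.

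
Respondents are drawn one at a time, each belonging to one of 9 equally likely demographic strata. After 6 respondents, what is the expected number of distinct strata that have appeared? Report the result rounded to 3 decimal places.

4.561

For each stratum, P(seen in 6 respondents) = 1 - (8/9)^6 = 0.5067.
By linearity of expectation, E[distinct seen] = 9·(1 - (8/9)^6) = 4.5606.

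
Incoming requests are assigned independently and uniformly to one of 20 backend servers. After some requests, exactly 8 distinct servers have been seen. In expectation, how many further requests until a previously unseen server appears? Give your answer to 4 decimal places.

1.6667

The number of requests until the next new server is geometric with success probability 12/20, so its mean is 20/12.
E = 20/12 = 1.66667.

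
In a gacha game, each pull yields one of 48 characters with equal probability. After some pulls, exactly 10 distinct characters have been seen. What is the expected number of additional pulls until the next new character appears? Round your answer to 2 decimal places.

1.26

Each pull yields a new character with probability (48-10)/48 = 38/48, so the wait is geometric with mean 48/38.
E = 48/38 = 1.263.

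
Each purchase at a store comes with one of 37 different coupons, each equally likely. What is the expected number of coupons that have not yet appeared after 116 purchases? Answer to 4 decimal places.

For each coupon, P(unseen after 116) = (36/37)^116 = 0.04166.
By linearity of expectation, E[unseen] = 37·(36/37)^116 = 1.54132.

1.5413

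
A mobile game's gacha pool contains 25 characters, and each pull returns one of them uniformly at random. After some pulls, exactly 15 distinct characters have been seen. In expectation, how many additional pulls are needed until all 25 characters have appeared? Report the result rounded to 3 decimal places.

73.224

From k distinct to k+1 distinct takes on average 25/(25-k) pulls.
Sum over k = 15,...,24: E = 25/10 + 25/9 + 25/8 + ... + 25/2 + 25/1 = 73.2242.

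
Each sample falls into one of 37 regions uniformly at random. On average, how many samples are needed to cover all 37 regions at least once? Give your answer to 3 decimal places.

The wait to go from k to k+1 distinct regions is geometric with mean 37/(37-k).
E[T] = 37/37 + 37/36 + 37/35 + ... + 37/2 + 37/1 = 37·H_{37}.
H_{37} = 4.2016, so E[T] = 155.4587.

155.459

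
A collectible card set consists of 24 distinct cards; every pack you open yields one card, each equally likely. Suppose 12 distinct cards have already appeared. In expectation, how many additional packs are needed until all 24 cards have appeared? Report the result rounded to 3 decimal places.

The wait to go from k to k+1 distinct cards is geometric with mean 24/(24-k).
Sum over k = 12,...,23: E = 24/12 + 24/11 + 24/10 + ... + 24/2 + 24/1 = 74.4771.

74.477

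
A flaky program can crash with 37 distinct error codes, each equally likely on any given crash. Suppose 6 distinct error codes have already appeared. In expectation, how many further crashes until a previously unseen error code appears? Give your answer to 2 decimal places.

1.19

The number of crashes until the next new error code is geometric with success probability 31/37, so its mean is 37/31.
E = 37/31 = 1.194.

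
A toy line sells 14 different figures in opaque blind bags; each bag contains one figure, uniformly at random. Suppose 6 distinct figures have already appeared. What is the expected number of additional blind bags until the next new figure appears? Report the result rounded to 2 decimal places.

1.75

Each blind bag yields a new figure with probability (14-6)/14 = 8/14, so the wait is geometric with mean 14/8.
E = 14/8 = 1.750.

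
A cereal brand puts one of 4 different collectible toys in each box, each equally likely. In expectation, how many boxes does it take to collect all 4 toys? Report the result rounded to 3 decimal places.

After k distinct toys have appeared, the next box gives a new one with probability (4-k)/4, so the expected wait for the (k+1)-th is 4/(4-k).
E[T] = 4/4 + 4/3 + 4/2 + 4/1 = 4·H_{4}.
H_{4} = 2.0833, so E[T] = 8.3333.

8.333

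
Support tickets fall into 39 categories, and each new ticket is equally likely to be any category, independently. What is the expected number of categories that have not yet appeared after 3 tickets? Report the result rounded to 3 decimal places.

For each category, P(unseen after 3) = (38/39)^3 = 0.9250.
By linearity of expectation, E[unseen] = 39·(38/39)^3 = 36.0763.

36.076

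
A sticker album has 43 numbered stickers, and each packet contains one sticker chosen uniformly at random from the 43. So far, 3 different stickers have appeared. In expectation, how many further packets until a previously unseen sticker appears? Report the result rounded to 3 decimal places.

Each packet yields a new sticker with probability (43-3)/43 = 40/43, so the wait is geometric with mean 43/40.
E = 43/40 = 1.0750.

1.075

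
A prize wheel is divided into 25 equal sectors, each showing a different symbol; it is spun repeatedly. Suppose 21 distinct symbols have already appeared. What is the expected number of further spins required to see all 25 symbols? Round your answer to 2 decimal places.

From k distinct to k+1 distinct takes on average 25/(25-k) spins.
Sum over k = 21,...,24: E = 25/4 + 25/3 + 25/2 + 25/1 = 52.083.

52.08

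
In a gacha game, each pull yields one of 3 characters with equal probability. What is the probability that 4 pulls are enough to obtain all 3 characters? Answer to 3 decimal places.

By inclusion–exclusion over which characters are missing,
P(all seen) = Σ_{j=0}^{3} (-1)^j C(3,j)((3-j)/3)^4
= 1.0000 - 0.5926 + 0.0370 - 0.0000
= 0.4444.

0.444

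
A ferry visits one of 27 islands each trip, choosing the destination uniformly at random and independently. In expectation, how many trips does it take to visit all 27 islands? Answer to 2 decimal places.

105.07

The wait to go from k to k+1 distinct islands is geometric with mean 27/(27-k).
E[T] = 27/27 + 27/26 + 27/25 + ... + 27/2 + 27/1 = 27·H_{27}.
H_{27} = 3.891, so E[T] = 105.069.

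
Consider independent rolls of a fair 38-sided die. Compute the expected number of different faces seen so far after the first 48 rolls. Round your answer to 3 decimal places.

27.435

For each face, P(seen in 48 rolls) = 1 - (37/38)^48 = 0.7220.
By linearity of expectation, E[distinct seen] = 38·(1 - (37/38)^48) = 27.4354.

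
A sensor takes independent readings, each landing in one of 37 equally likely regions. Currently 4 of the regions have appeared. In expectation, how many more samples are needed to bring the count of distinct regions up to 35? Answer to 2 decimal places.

95.79

The wait to go from k to k+1 distinct regions is geometric with mean 37/(37-k).
Sum over k = 4,...,34: E = 37/33 + 37/32 + 37/31 + ... + 37/4 + 37/3 = 95.786.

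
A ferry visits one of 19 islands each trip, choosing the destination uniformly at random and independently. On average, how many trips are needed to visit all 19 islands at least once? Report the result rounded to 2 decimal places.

The wait to go from k to k+1 distinct islands is geometric with mean 19/(19-k).
E[T] = 19/19 + 19/18 + 19/17 + ... + 19/2 + 19/1 = 19·H_{19}.
H_{19} = 3.548, so E[T] = 67.407.

67.41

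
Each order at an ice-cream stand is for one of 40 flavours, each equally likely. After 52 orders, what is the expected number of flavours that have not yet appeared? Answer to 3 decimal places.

For each flavour, P(unseen after 52) = (39/40)^52 = 0.2681.
By linearity of expectation, E[unseen] = 40·(39/40)^52 = 10.7226.

10.723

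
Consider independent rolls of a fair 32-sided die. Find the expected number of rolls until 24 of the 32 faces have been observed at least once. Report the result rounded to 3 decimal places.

Going from k to k+1 distinct takes a geometric number of rolls with mean 32/(32-k).
Sum over k = 0,...,23: E = 32/32 + 32/31 + 32/30 + ... + 32/10 + 32/9 = 42.9004.

42.900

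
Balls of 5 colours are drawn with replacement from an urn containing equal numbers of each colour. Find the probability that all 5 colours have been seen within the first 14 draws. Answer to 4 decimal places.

Let A_i be the event that colour i is missing after 14 draws. By inclusion–exclusion on the A_i,
P(all seen) = Σ_{j=0}^{5} (-1)^j C(5,j)((5-j)/5)^14
= 1.00000 - 0.21990 + 0.00784 - 0.00003 + 0.00000 - 0.00000
= 0.78791.

0.7879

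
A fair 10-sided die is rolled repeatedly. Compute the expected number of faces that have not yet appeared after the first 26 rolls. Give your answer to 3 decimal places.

0.646

For each face, P(unseen after 26) = (9/10)^26 = 0.0646.
By linearity of expectation, E[unseen] = 10·(9/10)^26 = 0.6461.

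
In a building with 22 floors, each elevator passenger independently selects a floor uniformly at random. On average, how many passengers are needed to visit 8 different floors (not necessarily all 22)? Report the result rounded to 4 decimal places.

9.6635

With k distinct floors already seen, the next new one arrives after an expected 22/(22-k) passengers.
Sum over k = 0,...,7: E = 22/22 + 22/21 + 22/20 + ... + 22/16 + 22/15 = 9.66352.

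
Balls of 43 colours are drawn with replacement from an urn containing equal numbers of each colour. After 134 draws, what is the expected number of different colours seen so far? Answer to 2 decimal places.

For each colour, P(seen in 134 draws) = 1 - (42/43)^134 = 0.957.
By linearity of expectation, E[distinct seen] = 43·(1 - (42/43)^134) = 41.163.

41.16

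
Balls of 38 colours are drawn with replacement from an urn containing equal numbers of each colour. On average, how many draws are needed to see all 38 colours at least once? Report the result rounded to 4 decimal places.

Split into phases: going from k distinct to k+1 distinct takes on average 38/(38-k) draws.
E[T] = 38/38 + 38/37 + 38/36 + ... + 38/2 + 38/1 = 38·H_{38}.
H_{38} = 4.22790, so E[T] = 160.66028.

160.6603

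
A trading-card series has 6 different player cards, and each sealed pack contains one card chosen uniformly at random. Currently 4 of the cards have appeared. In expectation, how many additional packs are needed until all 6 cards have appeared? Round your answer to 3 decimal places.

9.000

With k distinct cards already seen, the next new one takes an expected 6/(6-k) packs.
Sum over k = 4,...,5: E = 6/2 + 6/1 = 9.0000.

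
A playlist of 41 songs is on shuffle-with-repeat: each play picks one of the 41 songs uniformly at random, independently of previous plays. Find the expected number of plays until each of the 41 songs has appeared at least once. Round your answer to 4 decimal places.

The wait to go from k to k+1 distinct songs is geometric with mean 41/(41-k).
E[T] = 41/41 + 41/40 + 41/39 + ... + 41/2 + 41/1 = 41·H_{41}.
H_{41} = 4.30293, so E[T] = 176.42026.

176.4203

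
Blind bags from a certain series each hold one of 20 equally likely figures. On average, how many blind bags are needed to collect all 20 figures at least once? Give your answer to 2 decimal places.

71.95

The wait to go from k to k+1 distinct figures is geometric with mean 20/(20-k).
E[T] = 20/20 + 20/19 + 20/18 + ... + 20/2 + 20/1 = 20·H_{20}.
H_{20} = 3.598, so E[T] = 71.955.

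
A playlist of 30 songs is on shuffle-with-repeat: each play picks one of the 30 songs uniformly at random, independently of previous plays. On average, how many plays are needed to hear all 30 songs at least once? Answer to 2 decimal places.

After k distinct songs have appeared, the next play gives a new one with probability (30-k)/30, so the expected wait for the (k+1)-th is 30/(30-k).
E[T] = 30/30 + 30/29 + 30/28 + ... + 30/2 + 30/1 = 30·H_{30}.
H_{30} = 3.995, so E[T] = 119.850.

119.85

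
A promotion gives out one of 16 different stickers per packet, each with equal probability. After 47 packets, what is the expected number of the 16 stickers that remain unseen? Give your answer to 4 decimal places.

For each sticker, P(unseen after 47) = (15/16)^47 = 0.04816.
By linearity of expectation, E[unseen] = 16·(15/16)^47 = 0.77050.

0.7705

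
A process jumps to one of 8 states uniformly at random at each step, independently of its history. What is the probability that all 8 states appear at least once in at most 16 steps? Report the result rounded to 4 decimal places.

0.3068

By inclusion–exclusion over which states are missing,
P(all seen) = Σ_{j=0}^{8} (-1)^j C(8,j)((8-j)/8)^16
= 1.00000 - 0.94454 + 0.28063 - 0.03036 + 0.00107 - 0.00001 + 0.00000 - 0.00000 + 0.00000
= 0.30680.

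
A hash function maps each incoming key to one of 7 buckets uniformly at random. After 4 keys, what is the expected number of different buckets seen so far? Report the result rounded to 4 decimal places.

For each bucket, P(seen in 4 keys) = 1 - (6/7)^4 = 0.46022.
By linearity of expectation, E[distinct seen] = 7·(1 - (6/7)^4) = 3.22157.

3.2216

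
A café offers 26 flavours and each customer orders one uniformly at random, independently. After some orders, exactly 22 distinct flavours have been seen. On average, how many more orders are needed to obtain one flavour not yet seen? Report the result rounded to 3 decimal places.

Each order yields a new flavour with probability (26-22)/26 = 4/26, so the wait is geometric with mean 26/4.
E = 26/4 = 6.5000.

6.500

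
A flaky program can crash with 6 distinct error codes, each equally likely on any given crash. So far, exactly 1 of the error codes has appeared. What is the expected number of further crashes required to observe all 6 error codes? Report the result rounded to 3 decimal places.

13.700

With k distinct error codes already seen, the next new one takes an expected 6/(6-k) crashes.
Sum over k = 1,...,5: E = 6/5 + 6/4 + 6/3 + 6/2 + 6/1 = 13.7000.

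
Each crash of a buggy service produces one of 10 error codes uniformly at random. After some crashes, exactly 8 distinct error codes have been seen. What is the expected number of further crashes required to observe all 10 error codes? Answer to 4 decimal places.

With k distinct error codes already seen, the next new one takes an expected 10/(10-k) crashes.
Sum over k = 8,...,9: E = 10/2 + 10/1 = 15.00000.

15.0000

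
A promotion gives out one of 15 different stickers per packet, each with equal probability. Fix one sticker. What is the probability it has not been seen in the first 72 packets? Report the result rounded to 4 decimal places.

On each packet the fixed sticker fails to appear with probability 14/15.
P(still missing after 72) = (14/15)^72 = 0.00696.

0.0070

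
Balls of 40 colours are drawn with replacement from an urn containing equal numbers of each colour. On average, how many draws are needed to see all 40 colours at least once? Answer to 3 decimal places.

171.142

Split into phases: going from k distinct to k+1 distinct takes on average 40/(40-k) draws.
E[T] = 40/40 + 40/39 + 40/38 + ... + 40/2 + 40/1 = 40·H_{40}.
H_{40} = 4.2785, so E[T] = 171.1417.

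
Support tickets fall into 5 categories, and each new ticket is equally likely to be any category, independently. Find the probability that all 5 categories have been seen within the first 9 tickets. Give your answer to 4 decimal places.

0.4271

By inclusion–exclusion over which categories are missing,
P(all seen) = Σ_{j=0}^{5} (-1)^j C(5,j)((5-j)/5)^9
= 1.00000 - 0.67109 + 0.10078 - 0.00262 + 0.00000 - 0.00000
= 0.42707.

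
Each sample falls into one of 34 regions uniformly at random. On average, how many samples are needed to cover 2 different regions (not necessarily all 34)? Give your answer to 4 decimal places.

2.0303

With k distinct regions already seen, the next new one arrives after an expected 34/(34-k) samples.
Sum over k = 0,...,1: E = 34/34 + 34/33 = 2.03030.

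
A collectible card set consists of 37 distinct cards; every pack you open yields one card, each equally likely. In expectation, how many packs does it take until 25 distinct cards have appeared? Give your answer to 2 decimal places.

40.64

With k distinct cards already seen, the next new one arrives after an expected 37/(37-k) packs.
Sum over k = 0,...,24: E = 37/37 + 37/36 + 37/35 + ... + 37/14 + 37/13 = 40.640.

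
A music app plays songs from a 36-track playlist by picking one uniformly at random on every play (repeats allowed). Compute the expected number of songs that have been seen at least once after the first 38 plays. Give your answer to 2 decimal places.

23.66

For each song, P(seen in 38 plays) = 1 - (35/36)^38 = 0.657.
By linearity of expectation, E[distinct seen] = 36·(1 - (35/36)^38) = 23.658.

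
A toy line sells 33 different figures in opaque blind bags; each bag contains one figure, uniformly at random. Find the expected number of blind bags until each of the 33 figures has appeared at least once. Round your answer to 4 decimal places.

134.9303

The wait to go from k to k+1 distinct figures is geometric with mean 33/(33-k).
E[T] = 33/33 + 33/32 + 33/31 + ... + 33/2 + 33/1 = 33·H_{33}.
H_{33} = 4.08880, so E[T] = 134.93034.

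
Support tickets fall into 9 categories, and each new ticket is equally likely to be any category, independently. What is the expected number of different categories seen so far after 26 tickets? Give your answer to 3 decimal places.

8.579

For each category, P(seen in 26 tickets) = 1 - (8/9)^26 = 0.9532.
By linearity of expectation, E[distinct seen] = 9·(1 - (8/9)^26) = 8.5790.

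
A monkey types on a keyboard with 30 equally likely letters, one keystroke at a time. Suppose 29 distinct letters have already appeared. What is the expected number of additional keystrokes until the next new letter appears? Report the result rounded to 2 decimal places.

30.00

The number of keystrokes until the next new letter is geometric with success probability 1/30, so its mean is 30/1.
E = 30/1 = 30.000.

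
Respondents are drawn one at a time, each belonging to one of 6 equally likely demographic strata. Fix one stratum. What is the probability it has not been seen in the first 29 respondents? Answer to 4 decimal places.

0.0051

Each respondent misses the fixed stratum with probability (6-1)/6 = 5/6, independently.
P(still missing after 29) = (5/6)^29 = 0.00506.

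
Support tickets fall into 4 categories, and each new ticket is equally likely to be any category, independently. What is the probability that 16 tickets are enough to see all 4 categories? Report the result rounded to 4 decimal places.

0.9600

By inclusion–exclusion over which categories are missing,
P(all seen) = Σ_{j=0}^{4} (-1)^j C(4,j)((4-j)/4)^16
= 1.00000 - 0.04009 + 0.00009 - 0.00000 + 0.00000
= 0.96000.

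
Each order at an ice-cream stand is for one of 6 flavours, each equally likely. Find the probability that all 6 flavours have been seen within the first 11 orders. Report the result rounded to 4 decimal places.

0.3562

Let A_i be the event that flavour i is missing after 11 orders. By inclusion–exclusion on the A_i,
P(all seen) = Σ_{j=0}^{6} (-1)^j C(6,j)((6-j)/6)^11
= 1.00000 - 0.80753 + 0.17342 - 0.00977 + 0.00008 - 0.00000 + 0.00000
= 0.35621.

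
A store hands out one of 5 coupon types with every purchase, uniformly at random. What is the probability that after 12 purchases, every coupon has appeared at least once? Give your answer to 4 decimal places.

0.6780

By inclusion–exclusion over which coupons are missing,
P(all seen) = Σ_{j=0}^{5} (-1)^j C(5,j)((5-j)/5)^12
= 1.00000 - 0.34360 + 0.02177 - 0.00017 + 0.00000 - 0.00000
= 0.67800.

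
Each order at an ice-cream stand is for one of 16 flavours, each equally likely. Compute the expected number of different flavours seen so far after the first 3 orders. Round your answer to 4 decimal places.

For each flavour, P(seen in 3 orders) = 1 - (15/16)^3 = 0.17603.
By linearity of expectation, E[distinct seen] = 16·(1 - (15/16)^3) = 2.81641.

2.8164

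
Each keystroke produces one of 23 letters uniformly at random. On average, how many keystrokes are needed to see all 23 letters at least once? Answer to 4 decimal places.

85.8887

The wait to go from k to k+1 distinct letters is geometric with mean 23/(23-k).
E[T] = 23/23 + 23/22 + 23/21 + ... + 23/2 + 23/1 = 23·H_{23}.
H_{23} = 3.73429, so E[T] = 85.88870.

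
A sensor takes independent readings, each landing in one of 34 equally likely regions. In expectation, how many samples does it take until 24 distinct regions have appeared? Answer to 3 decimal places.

With k distinct regions already seen, the next new one arrives after an expected 34/(34-k) samples.
Sum over k = 0,...,23: E = 34/34 + 34/33 + 34/32 + ... + 34/12 + 34/11 = 40.4342.

40.434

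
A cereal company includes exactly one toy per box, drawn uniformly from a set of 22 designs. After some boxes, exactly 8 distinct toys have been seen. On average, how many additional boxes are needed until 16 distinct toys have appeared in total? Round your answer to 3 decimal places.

With k distinct toys already seen, the next new one takes an expected 22/(22-k) boxes.
Sum over k = 8,...,15: E = 22/14 + 22/13 + 22/12 + ... + 22/8 + 22/7 = 17.6344.

17.634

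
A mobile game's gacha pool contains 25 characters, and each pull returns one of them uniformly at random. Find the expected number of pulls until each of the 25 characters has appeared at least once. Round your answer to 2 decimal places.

Split into phases: going from k distinct to k+1 distinct takes on average 25/(25-k) pulls.
E[T] = 25/25 + 25/24 + 25/23 + ... + 25/2 + 25/1 = 25·H_{25}.
H_{25} = 3.816, so E[T] = 95.399.

95.40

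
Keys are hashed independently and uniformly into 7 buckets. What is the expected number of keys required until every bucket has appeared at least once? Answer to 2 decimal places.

18.15

After k distinct buckets have appeared, the next key gives a new one with probability (7-k)/7, so the expected wait for the (k+1)-th is 7/(7-k).
E[T] = 7/7 + 7/6 + 7/5 + ... + 7/2 + 7/1 = 7·H_{7}.
H_{7} = 2.593, so E[T] = 18.150.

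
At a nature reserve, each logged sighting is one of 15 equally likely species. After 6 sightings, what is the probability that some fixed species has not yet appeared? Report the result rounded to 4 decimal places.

0.6610

On each sighting the fixed species fails to appear with probability 14/15.
P(still missing after 6) = (14/15)^6 = 0.66103.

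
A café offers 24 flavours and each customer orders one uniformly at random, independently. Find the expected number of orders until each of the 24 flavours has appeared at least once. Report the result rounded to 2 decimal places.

After k distinct flavours have appeared, the next order gives a new one with probability (24-k)/24, so the expected wait for the (k+1)-th is 24/(24-k).
E[T] = 24/24 + 24/23 + 24/22 + ... + 24/2 + 24/1 = 24·H_{24}.
H_{24} = 3.776, so E[T] = 90.623.

90.62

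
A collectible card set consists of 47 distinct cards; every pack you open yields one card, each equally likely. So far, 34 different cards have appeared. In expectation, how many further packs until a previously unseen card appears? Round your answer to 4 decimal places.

The number of packs until the next new card is geometric with success probability 13/47, so its mean is 47/13.
E = 47/13 = 3.61538.

3.6154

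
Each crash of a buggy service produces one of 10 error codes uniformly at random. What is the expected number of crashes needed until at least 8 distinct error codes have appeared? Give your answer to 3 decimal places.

Going from k to k+1 distinct takes a geometric number of crashes with mean 10/(10-k).
Sum over k = 0,...,7: E = 10/10 + 10/9 + 10/8 + ... + 10/4 + 10/3 = 14.2897.

14.290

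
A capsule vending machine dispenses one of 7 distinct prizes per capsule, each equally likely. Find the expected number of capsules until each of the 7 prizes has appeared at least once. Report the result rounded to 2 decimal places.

Split into phases: going from k distinct to k+1 distinct takes on average 7/(7-k) capsules.
E[T] = 7/7 + 7/6 + 7/5 + ... + 7/2 + 7/1 = 7·H_{7}.
H_{7} = 2.593, so E[T] = 18.150.

18.15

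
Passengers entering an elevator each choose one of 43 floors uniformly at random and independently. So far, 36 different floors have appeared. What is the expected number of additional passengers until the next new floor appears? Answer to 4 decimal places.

6.1429

Each passenger yields a new floor with probability (43-36)/43 = 7/43, so the wait is geometric with mean 43/7.
E = 43/7 = 6.14286.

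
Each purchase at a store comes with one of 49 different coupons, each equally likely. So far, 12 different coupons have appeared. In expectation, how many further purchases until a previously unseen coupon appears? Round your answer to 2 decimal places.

Each purchase yields a new coupon with probability (49-12)/49 = 37/49, so the wait is geometric with mean 49/37.
E = 49/37 = 1.324.

1.32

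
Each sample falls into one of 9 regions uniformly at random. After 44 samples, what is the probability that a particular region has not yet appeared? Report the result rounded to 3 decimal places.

0.006

On each sample the fixed region fails to appear with probability 8/9.
P(still missing after 44) = (8/9)^44 = 0.0056.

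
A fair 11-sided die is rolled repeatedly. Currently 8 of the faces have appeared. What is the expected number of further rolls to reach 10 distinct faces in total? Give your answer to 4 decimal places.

From k distinct to k+1 distinct takes on average 11/(11-k) rolls.
Sum over k = 8,...,9: E = 11/3 + 11/2 = 9.16667.

9.1667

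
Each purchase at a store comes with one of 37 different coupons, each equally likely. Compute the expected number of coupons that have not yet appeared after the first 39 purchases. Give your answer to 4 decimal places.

For each coupon, P(unseen after 39) = (36/37)^39 = 0.34350.
By linearity of expectation, E[unseen] = 37·(36/37)^39 = 12.70960.

12.7096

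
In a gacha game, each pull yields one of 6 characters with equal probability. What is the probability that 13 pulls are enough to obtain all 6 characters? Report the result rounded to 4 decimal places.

0.5139

Let A_i be the event that character i is missing after 13 pulls. By inclusion–exclusion on the A_i,
P(all seen) = Σ_{j=0}^{6} (-1)^j C(6,j)((6-j)/6)^13
= 1.00000 - 0.56078 + 0.07707 - 0.00244 + 0.00001 - 0.00000 + 0.00000
= 0.51386.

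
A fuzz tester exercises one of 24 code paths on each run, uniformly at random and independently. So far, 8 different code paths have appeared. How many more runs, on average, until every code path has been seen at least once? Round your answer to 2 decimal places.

The wait to go from k to k+1 distinct code paths is geometric with mean 24/(24-k).
Sum over k = 8,...,23: E = 24/16 + 24/15 + 24/14 + ... + 24/2 + 24/1 = 81.137.

81.14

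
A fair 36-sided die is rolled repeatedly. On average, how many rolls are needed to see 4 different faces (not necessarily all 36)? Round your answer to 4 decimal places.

With k distinct faces already seen, the next new one arrives after an expected 36/(36-k) rolls.
Sum over k = 0,...,3: E = 36/36 + 36/35 + 36/34 + 36/33 = 4.17830.

4.1783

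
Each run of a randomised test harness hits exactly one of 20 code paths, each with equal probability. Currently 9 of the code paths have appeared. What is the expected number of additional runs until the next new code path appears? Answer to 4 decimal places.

1.8182

Each run yields a new code path with probability (20-9)/20 = 11/20, so the wait is geometric with mean 20/11.
E = 20/11 = 1.81818.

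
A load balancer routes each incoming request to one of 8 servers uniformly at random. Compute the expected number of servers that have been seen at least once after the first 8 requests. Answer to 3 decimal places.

For each server, P(seen in 8 requests) = 1 - (7/8)^8 = 0.6564.
By linearity of expectation, E[distinct seen] = 8·(1 - (7/8)^8) = 5.2511.

5.251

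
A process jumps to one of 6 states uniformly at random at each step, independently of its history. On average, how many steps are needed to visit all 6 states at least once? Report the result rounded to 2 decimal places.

After k distinct states have appeared, the next step gives a new one with probability (6-k)/6, so the expected wait for the (k+1)-th is 6/(6-k).
E[T] = 6/6 + 6/5 + 6/4 + 6/3 + 6/2 + 6/1 = 6·H_{6}.
H_{6} = 2.450, so E[T] = 14.700.

14.70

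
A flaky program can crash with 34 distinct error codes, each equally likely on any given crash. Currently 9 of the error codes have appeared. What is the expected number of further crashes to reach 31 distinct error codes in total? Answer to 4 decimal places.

67.4092

From k distinct to k+1 distinct takes on average 34/(34-k) crashes.
Sum over k = 9,...,30: E = 34/25 + 34/24 + 34/23 + ... + 34/5 + 34/4 = 67.40924.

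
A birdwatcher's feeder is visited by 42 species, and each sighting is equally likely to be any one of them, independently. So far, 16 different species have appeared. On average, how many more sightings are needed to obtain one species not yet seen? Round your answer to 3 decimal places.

Each sighting yields a new species with probability (42-16)/42 = 26/42, so the wait is geometric with mean 42/26.
E = 42/26 = 1.6154.

1.615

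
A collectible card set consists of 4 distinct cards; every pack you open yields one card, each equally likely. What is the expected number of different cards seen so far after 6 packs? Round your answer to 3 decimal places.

For each card, P(seen in 6 packs) = 1 - (3/4)^6 = 0.8220.
By linearity of expectation, E[distinct seen] = 4·(1 - (3/4)^6) = 3.2881.

3.288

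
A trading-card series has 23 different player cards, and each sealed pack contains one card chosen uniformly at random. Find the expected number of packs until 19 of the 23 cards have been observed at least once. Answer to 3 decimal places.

With k distinct cards already seen, the next new one arrives after an expected 23/(23-k) packs.
Sum over k = 0,...,18: E = 23/23 + 23/22 + 23/21 + ... + 23/6 + 23/5 = 37.9720.

37.972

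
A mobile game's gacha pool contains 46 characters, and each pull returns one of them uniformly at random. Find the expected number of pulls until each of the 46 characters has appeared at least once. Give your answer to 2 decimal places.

203.17

After k distinct characters have appeared, the next pull gives a new one with probability (46-k)/46, so the expected wait for the (k+1)-th is 46/(46-k).
E[T] = 46/46 + 46/45 + 46/44 + ... + 46/2 + 46/1 = 46·H_{46}.
H_{46} = 4.417, so E[T] = 203.168.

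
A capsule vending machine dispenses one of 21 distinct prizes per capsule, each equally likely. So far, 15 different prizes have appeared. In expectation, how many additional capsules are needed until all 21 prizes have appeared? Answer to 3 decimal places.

The wait to go from k to k+1 distinct prizes is geometric with mean 21/(21-k).
Sum over k = 15,...,20: E = 21/6 + 21/5 + 21/4 + 21/3 + 21/2 + 21/1 = 51.4500.

51.450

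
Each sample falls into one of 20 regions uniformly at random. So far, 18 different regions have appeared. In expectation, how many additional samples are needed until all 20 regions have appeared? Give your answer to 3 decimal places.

30.000

The wait to go from k to k+1 distinct regions is geometric with mean 20/(20-k).
Sum over k = 18,...,19: E = 20/2 + 20/1 = 30.0000.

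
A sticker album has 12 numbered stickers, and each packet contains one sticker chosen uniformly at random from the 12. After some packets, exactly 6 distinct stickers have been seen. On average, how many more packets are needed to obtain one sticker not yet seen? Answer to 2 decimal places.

Each packet yields a new sticker with probability (12-6)/12 = 6/12, so the wait is geometric with mean 12/6.
E = 12/6 = 2.000.

2.00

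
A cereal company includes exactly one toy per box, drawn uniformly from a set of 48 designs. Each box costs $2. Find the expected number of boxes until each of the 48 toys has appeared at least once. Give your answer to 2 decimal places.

After k distinct toys have appeared, the next box gives a new one with probability (48-k)/48, so the expected wait for the (k+1)-th is 48/(48-k).
E[T] = 48/48 + 48/47 + 48/46 + ... + 48/2 + 48/1 = 48·H_{48}.
H_{48} = 4.459, so E[T] = 214.022.

214.02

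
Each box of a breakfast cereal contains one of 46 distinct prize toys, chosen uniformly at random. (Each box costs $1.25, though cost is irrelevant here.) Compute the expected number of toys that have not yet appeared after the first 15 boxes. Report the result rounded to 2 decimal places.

33.08

For each toy, P(unseen after 15) = (45/46)^15 = 0.719.
By linearity of expectation, E[unseen] = 46·(45/46)^15 = 33.081.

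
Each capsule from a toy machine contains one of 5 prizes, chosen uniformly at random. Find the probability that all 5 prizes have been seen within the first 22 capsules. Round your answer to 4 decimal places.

0.9632

Let A_i be the event that prize i is missing after 22 capsules. By inclusion–exclusion on the A_i,
P(all seen) = Σ_{j=0}^{5} (-1)^j C(5,j)((5-j)/5)^22
= 1.00000 - 0.03689 + 0.00013 - 0.00000 + 0.00000 - 0.00000
= 0.96324.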